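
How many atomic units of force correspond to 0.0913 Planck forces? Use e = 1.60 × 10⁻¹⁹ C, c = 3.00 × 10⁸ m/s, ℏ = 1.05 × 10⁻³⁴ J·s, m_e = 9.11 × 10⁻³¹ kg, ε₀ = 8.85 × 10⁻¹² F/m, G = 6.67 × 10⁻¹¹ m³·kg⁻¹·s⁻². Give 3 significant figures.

1.33 × 10⁵⁰

Planck force: F_P = c⁴/G = 1.21 × 10⁴⁴ N
atomic unit of force: F_au = E_h/a₀ = m_e²e⁶/((4πε₀)³ℏ⁴) = 8.33 × 10⁻⁸ N
0.0913 × 1.21 × 10⁴⁴ / 8.33 × 10⁻⁸ = 1.33 × 10⁵⁰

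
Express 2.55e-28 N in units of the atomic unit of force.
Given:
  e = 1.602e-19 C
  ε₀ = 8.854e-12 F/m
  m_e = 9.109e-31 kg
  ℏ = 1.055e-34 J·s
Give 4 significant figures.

3.102e-21

atomic unit of force: F_au = E_h/a₀ = m_e²e⁶/((4πε₀)³ℏ⁴) = 8.220e-8 N.
2.55e-28 / 8.220e-8 = 3.102e-21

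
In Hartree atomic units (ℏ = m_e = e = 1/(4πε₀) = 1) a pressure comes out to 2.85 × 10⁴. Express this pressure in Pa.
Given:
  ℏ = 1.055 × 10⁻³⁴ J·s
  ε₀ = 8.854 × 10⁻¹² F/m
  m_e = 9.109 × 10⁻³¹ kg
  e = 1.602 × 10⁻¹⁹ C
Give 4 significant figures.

One atomic unit of pressure: P_au = E_h/a₀³ = m_e⁴e¹⁰/((4πε₀)⁵ℏ⁸) = 2.929 × 10¹³ Pa.
2.85 × 10⁴ × 2.929 × 10¹³ Pa = 8.348 × 10¹⁷ Pa

8.348 × 10¹⁷ Pa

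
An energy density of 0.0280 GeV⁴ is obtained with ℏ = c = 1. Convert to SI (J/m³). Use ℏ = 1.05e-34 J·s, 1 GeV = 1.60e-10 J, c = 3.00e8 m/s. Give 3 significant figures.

[E]/[L]³ = [E]⁴/(ℏc)³; restore (ℏc)⁻³.
1 GeV⁴ → 1/(ℏc)³ × (1 GeV in J)⁴ = 2.10e37 J/m³.
Result: 0.0280 × 2.10e37 = 5.87e35 J/m³.

5.87e35 J/m³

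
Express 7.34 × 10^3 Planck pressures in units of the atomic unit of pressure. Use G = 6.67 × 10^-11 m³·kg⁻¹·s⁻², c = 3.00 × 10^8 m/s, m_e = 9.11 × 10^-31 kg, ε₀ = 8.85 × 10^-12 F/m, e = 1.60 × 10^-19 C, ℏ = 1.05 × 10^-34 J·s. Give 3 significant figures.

Planck pressure: p_P = c⁷/(ℏG²) = 4.68 × 10^113 Pa
atomic unit of pressure: P_au = E_h/a₀³ = m_e⁴e¹⁰/((4πε₀)⁵ℏ⁸) = 3.01 × 10^13 Pa
7.34 × 10^3 × 4.68 × 10^113 / 3.01 × 10^13 = 1.14 × 10^104

1.14 × 10^104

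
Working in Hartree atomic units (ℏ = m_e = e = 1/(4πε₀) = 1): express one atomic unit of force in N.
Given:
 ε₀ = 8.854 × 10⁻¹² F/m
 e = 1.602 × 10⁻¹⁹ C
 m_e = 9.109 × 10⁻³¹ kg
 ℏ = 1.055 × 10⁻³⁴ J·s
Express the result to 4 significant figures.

8.220 × 10⁻⁸ N

From ℏ = m_e = e = 1/(4πε₀) = 1 the force scale is F_au = E_h/a₀ = m_e²e⁶/((4πε₀)³ℏ⁴).
E_h = 4.354 × 10⁻¹⁸ J
a₀ = 5.297 × 10⁻¹¹ m
E_h/a₀ = 8.220 × 10⁻⁸ N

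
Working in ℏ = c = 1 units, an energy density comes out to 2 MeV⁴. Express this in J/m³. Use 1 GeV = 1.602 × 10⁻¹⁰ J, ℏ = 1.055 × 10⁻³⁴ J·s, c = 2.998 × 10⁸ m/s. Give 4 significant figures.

4.163 × 10²⁵ J/m³

[E]/[L]³ = [E]⁴/(ℏc)³; restore (ℏc)⁻³.
1 GeV⁴ → 1/(ℏc)³ × (1 GeV in J)⁴ = 2.082 × 10³⁷ J/m³.
Convert the energy scale: 2 MeV⁴ = 2.00 × 10⁻¹² GeV⁴.
Result: 2.00 × 10⁻¹² × 2.082 × 10³⁷ = 4.163 × 10²⁵ J/m³.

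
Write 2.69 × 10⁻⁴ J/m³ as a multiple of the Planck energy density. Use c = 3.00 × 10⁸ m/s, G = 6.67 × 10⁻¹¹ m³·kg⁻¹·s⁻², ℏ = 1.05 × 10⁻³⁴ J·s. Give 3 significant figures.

5.75 × 10⁻¹¹⁸

Planck energy density: u_P = c⁷/(ℏG²) = 4.68 × 10¹¹³ J/m³.
2.69 × 10⁻⁴ / 4.68 × 10¹¹³ = 5.75 × 10⁻¹¹⁸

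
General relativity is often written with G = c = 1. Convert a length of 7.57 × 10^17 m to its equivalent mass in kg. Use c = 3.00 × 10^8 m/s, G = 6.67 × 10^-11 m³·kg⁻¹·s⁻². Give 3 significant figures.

Length → mass via c²/G.
7.57 × 10^17 m × (c²/G) = 1.02 × 10^45 kg

1.02 × 10^45 kg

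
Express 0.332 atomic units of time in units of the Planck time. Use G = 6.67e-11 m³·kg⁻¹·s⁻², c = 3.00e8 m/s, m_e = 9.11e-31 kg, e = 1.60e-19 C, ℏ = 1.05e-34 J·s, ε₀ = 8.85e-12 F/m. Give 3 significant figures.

1.48e26

atomic unit of time: τ_au = (4πε₀)²ℏ³/(m_e e⁴) = 2.40e-17 s
Planck time: t_P = √(ℏG/c⁵) = 5.37e-44 s
0.332 × 2.40e-17 / 5.37e-44 = 1.48e26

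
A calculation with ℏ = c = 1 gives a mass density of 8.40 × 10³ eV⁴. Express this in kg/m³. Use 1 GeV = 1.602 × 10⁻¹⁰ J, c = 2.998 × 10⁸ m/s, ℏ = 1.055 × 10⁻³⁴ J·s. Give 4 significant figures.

Mass density is [E]/(c²[L]³) = [E]⁴/(ℏ³c⁵).
1 GeV⁴ → 1/(ℏ³c⁵) × (1 GeV in J)⁴ = 2.316 × 10²⁰ kg/m³.
Convert the energy scale: 8.40 × 10³ eV⁴ = 8.40 × 10⁻³³ GeV⁴.
Result: 8.40 × 10⁻³³ × 2.316 × 10²⁰ = 1.945 × 10⁻¹² kg/m³.

1.945 × 10⁻¹² kg/m³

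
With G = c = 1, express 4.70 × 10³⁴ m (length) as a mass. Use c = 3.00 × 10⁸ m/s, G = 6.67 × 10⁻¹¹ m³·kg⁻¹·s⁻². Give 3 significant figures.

6.34 × 10⁶¹ kg

Length → mass via c²/G.
4.70 × 10³⁴ m × (c²/G) = 6.34 × 10⁶¹ kg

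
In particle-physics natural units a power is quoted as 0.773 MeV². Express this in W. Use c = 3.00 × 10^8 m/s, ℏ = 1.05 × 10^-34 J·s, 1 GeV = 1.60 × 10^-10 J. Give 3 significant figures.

1.88 × 10^8 W

Power is [E]/[T] = [E]²/ℏ.
1 GeV² → 1/ℏ × (1 GeV in J)² = 2.44 × 10^14 W.
Convert the energy scale: 0.773 MeV² = 7.73 × 10^-7 GeV².
Result: 7.73 × 10^-7 × 2.44 × 10^14 = 1.88 × 10^8 W.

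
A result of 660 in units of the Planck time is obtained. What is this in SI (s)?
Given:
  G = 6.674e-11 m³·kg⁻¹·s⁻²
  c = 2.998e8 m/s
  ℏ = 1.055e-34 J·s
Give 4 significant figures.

One Planck time: t_P = √(ℏG/c⁵) = 5.392e-44 s.
660 × 5.392e-44 s = 3.559e-41 s

3.559e-41 s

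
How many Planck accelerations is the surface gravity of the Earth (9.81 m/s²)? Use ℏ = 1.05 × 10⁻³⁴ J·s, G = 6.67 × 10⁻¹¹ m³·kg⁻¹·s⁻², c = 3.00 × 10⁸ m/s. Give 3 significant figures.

1.76 × 10⁻⁵¹

Planck acceleration: a_P = √(c⁷/(ℏG)) = 5.59 × 10⁵¹ m/s².
9.81 / 5.59 × 10⁵¹ = 1.76 × 10⁻⁵¹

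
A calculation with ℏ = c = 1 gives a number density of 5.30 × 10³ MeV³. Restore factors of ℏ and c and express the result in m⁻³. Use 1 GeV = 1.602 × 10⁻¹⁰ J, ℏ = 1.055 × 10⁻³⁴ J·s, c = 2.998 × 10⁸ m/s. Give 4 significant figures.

6.887 × 10⁴¹ m⁻³

Number density is [L]⁻³ = [E]³/(ℏc)³.
1 GeV³ → 1/(ℏc)³ × (1 GeV in J)³ = 1.299 × 10⁴⁷ m⁻³.
Convert the energy scale: 5.30 × 10³ MeV³ = 5.30 × 10⁻⁶ GeV³.
Result: 5.30 × 10⁻⁶ × 1.299 × 10⁴⁷ = 6.887 × 10⁴¹ m⁻³.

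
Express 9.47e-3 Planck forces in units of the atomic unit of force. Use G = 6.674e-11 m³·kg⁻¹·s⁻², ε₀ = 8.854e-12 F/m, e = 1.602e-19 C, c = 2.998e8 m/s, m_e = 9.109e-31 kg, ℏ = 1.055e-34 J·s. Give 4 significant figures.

Planck force: F_P = c⁴/G = 1.210e44 N
atomic unit of force: F_au = E_h/a₀ = m_e²e⁶/((4πε₀)³ℏ⁴) = 8.220e-8 N
9.47e-3 × 1.210e44 / 8.220e-8 = 1.395e49

1.395e49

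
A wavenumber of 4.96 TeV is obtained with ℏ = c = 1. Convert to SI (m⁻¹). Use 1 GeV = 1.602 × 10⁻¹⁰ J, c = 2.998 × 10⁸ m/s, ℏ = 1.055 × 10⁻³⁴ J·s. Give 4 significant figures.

2.512 × 10¹⁹ m⁻¹

Inverse length is [E]/(ℏc).
1 GeV → 1/(ℏc) × (1 GeV in J) = 5.065 × 10¹⁵ m⁻¹.
Convert the energy scale: 4.96 TeV = 4.96 × 10³ GeV.
Result: 4.96 × 10³ × 5.065 × 10¹⁵ = 2.512 × 10¹⁹ m⁻¹.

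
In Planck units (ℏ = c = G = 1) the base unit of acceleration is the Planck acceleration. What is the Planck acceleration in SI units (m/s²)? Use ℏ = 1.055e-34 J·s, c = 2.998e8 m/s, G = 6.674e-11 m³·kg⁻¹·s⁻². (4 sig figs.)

5.560e51 m/s²

a_P = √(c⁷/(ℏG))
  = √(3.092e103)
  = 5.560e51 m/s²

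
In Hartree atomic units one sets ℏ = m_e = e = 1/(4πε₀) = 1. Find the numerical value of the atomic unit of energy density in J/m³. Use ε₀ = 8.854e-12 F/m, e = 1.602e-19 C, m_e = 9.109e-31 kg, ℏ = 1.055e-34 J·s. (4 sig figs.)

u_au = E_h/a₀³ = m_e⁴e¹⁰/((4πε₀)⁵ℏ⁸)
E_h = 4.354e-18 J
a₀ = 5.297e-11 m
E_h/a₀³ = 2.929e13 J/m³

2.929e13 J/m³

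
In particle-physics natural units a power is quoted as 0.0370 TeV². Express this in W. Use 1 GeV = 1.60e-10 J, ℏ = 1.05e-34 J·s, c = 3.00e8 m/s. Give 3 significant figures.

9.02e18 W

Power is [E]/[T] = [E]²/ℏ.
1 GeV² → 1/ℏ × (1 GeV in J)² = 2.44e14 W.
Convert the energy scale: 0.0370 TeV² = 3.70e4 GeV².
Result: 3.70e4 × 2.44e14 = 9.02e18 W.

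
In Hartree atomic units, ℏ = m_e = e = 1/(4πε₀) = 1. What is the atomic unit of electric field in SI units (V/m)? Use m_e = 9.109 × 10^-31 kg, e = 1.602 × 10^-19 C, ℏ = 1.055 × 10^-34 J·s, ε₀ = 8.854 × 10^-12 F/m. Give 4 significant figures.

Dimensional analysis gives E_au = E_h/(e a₀) = m_e²e⁵/((4πε₀)³ℏ⁴).
E_h = 4.354 × 10^-18 J
a₀ = 5.297 × 10^-11 m
E_h/(e·a₀) = 5.131 × 10^11 V/m

5.131 × 10^11 V/m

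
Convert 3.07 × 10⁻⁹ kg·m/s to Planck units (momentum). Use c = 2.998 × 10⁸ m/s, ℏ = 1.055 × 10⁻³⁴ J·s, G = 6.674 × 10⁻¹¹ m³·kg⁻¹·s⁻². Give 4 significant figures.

Planck momentum: p_P = √(ℏc³/G) = 6.527 kg·m/s.
3.07 × 10⁻⁹ / 6.527 = 4.704 × 10⁻¹⁰

4.704 × 10⁻¹⁰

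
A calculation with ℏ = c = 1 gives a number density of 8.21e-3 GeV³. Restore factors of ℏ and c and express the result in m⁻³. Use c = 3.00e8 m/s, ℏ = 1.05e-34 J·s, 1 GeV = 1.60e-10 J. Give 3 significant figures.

1.08e45 m⁻³

Number density is [L]⁻³ = [E]³/(ℏc)³.
1 GeV³ → 1/(ℏc)³ × (1 GeV in J)³ = 1.31e47 m⁻³.
Result: 8.21e-3 × 1.31e47 = 1.08e45 m⁻³.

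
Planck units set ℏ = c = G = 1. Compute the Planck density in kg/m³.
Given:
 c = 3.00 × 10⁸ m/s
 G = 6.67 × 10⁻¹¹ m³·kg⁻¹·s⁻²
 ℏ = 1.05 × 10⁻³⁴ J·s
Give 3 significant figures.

5.20 × 10⁹⁶ kg/m³

The unique combination of the constants set to 1 with dimensions of density is ρ_P = c⁵/(ℏG²).
  = 2.43 × 10⁴² / 4.67 × 10⁻⁵⁵
  = 5.20 × 10⁹⁶ kg/m³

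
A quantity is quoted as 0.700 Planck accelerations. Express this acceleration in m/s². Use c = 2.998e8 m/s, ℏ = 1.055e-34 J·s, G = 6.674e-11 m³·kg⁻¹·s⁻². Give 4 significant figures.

3.892e51 m/s²

One Planck acceleration: a_P = √(c⁷/(ℏG)) = 5.560e51 m/s².
0.700 × 5.560e51 m/s² = 3.892e51 m/s²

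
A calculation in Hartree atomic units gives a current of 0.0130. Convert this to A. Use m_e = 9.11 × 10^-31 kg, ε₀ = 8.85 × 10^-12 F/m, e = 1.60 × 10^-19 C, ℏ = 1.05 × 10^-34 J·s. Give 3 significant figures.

One atomic unit of electric current: I_au = e E_h/ℏ = m_e e⁵/((4πε₀)²ℏ³) = 6.67 × 10^-3 A.
0.0130 × 6.67 × 10^-3 A = 8.67 × 10^-5 A

8.67 × 10^-5 A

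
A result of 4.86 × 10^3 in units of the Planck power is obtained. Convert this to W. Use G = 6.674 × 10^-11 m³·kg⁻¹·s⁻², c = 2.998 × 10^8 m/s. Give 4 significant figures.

1.764 × 10^56 W

One Planck power: P_P = c⁵/G = 3.629 × 10^52 W.
4.86 × 10^3 × 3.629 × 10^52 W = 1.764 × 10^56 W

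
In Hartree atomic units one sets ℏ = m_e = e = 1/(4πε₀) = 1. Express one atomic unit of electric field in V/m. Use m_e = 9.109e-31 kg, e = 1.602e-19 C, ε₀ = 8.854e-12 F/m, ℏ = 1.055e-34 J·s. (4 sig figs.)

E_au = E_h/(e a₀) = m_e²e⁵/((4πε₀)³ℏ⁴)
E_h = 4.354e-18 J
a₀ = 5.297e-11 m
E_h/(e·a₀) = 5.131e11 V/m

5.131e11 V/m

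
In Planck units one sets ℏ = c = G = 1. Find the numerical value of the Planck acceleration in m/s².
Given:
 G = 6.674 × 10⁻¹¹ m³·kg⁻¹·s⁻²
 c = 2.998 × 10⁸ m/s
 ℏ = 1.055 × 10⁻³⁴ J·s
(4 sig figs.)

5.560 × 10⁵¹ m/s²

a_P = √(c⁷/(ℏG))
  = √(3.092 × 10¹⁰³)
  = 5.560 × 10⁵¹ m/s²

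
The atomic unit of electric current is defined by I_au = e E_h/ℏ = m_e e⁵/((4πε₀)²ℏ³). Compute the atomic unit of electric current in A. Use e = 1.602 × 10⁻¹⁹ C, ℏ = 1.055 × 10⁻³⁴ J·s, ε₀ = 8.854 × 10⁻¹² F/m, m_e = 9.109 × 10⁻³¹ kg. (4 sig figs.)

6.612 × 10⁻³ A

I_au = e E_h/ℏ = m_e e⁵/((4πε₀)²ℏ³)
E_h = 4.354 × 10⁻¹⁸ J
e·E_h/ℏ = 6.612 × 10⁻³ A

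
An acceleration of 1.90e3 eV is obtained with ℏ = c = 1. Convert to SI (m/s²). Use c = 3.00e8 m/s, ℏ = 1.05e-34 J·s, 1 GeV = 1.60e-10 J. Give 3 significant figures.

Acceleration is [L]/[T]² = c·[E]/ℏ.
1 GeV → c/ℏ × (1 GeV in J) = 4.57e32 m/s².
Convert the energy scale: 1.90e3 eV = 1.90e-6 GeV.
Result: 1.90e-6 × 4.57e32 = 8.69e26 m/s².

8.69e26 m/s²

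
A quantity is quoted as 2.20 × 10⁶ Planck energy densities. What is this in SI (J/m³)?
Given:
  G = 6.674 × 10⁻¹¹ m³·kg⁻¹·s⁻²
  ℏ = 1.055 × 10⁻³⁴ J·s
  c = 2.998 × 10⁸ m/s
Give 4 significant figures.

One Planck energy density: u_P = c⁷/(ℏG²) = 4.632 × 10¹¹³ J/m³.
2.20 × 10⁶ × 4.632 × 10¹¹³ J/m³ = 1.019 × 10¹²⁰ J/m³

1.019 × 10¹²⁰ J/m³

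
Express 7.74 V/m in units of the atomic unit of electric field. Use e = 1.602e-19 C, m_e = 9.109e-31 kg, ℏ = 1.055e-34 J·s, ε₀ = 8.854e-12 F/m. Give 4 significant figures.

atomic unit of electric field: E_au = E_h/(e a₀) = m_e²e⁵/((4πε₀)³ℏ⁴) = 5.131e11 V/m.
7.74 / 5.131e11 = 1.508e-11

1.508e-11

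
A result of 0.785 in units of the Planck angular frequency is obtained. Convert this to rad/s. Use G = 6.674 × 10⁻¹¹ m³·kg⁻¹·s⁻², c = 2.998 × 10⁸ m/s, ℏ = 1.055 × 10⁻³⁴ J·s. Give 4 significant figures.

One Planck angular frequency: ω_P = √(c⁵/(ℏG)) = 1.855 × 10⁴³ rad/s.
0.785 × 1.855 × 10⁴³ rad/s = 1.456 × 10⁴³ rad/s

1.456 × 10⁴³ rad/s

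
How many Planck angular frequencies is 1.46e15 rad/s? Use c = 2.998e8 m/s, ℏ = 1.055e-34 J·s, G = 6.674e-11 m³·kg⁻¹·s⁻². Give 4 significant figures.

7.872e-29

Planck angular frequency: ω_P = √(c⁵/(ℏG)) = 1.855e43 rad/s.
1.46e15 / 1.855e43 = 7.872e-29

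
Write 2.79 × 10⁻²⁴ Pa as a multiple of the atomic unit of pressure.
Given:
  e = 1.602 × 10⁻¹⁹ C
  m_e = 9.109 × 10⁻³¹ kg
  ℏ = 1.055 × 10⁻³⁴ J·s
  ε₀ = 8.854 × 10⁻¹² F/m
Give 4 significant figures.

atomic unit of pressure: P_au = E_h/a₀³ = m_e⁴e¹⁰/((4πε₀)⁵ℏ⁸) = 2.929 × 10¹³ Pa.
2.79 × 10⁻²⁴ / 2.929 × 10¹³ = 9.525 × 10⁻³⁸

9.525 × 10⁻³⁸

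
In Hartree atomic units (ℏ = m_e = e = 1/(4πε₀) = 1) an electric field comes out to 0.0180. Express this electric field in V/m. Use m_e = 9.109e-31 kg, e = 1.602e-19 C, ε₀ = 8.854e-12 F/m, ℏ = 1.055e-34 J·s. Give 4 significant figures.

One atomic unit of electric field: E_au = E_h/(e a₀) = m_e²e⁵/((4πε₀)³ℏ⁴) = 5.131e11 V/m.
0.0180 × 5.131e11 V/m = 9.236e9 V/m

9.236e9 V/m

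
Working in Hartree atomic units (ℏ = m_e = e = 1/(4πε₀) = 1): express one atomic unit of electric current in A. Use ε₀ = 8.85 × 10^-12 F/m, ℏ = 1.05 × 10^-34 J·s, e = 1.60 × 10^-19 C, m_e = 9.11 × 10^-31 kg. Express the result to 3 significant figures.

From ℏ = m_e = e = 1/(4πε₀) = 1 the current scale is I_au = e E_h/ℏ = m_e e⁵/((4πε₀)²ℏ³).
E_h = 4.38 × 10^-18 J
e·E_h/ℏ = 6.67 × 10^-3 A

6.67 × 10^-3 A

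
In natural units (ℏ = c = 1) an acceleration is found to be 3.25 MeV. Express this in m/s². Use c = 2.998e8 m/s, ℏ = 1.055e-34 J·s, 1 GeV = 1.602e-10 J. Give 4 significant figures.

Acceleration is [L]/[T]² = c·[E]/ℏ.
1 GeV → c/ℏ × (1 GeV in J) = 4.552e32 m/s².
Convert the energy scale: 3.25 MeV = 3.25e-3 GeV.
Result: 3.25e-3 × 4.552e32 = 1.480e30 m/s².

1.480e30 m/s²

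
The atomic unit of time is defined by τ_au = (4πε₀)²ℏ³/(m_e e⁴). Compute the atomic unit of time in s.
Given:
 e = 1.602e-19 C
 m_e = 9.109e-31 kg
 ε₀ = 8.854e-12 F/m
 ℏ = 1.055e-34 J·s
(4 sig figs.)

2.423e-17 s

τ_au = (4πε₀)²ℏ³/(m_e e⁴)
E_h = 4.354e-18 J
ℏ/E_h = 2.423e-17 s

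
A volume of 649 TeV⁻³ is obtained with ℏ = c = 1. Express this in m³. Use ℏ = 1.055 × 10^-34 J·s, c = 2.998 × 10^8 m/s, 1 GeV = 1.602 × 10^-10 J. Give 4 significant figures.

Volume is [L]³ = [E]⁻³·(ℏc)³.
1 GeV⁻³ → (ℏc)³ × (1 GeV in J)⁻³ = 7.696 × 10^-48 m³.
Convert the energy scale: 649 TeV⁻³ = 6.49 × 10^-7 GeV⁻³.
Result: 6.49 × 10^-7 × 7.696 × 10^-48 = 4.995 × 10^-54 m³.

4.995 × 10^-54 m³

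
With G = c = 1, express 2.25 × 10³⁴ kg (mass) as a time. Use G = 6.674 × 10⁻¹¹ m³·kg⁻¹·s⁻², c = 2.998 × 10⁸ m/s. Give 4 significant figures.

0.05573 s

Mass → time via G/c³.
2.25 × 10³⁴ kg × (G/c³) = 0.05573 s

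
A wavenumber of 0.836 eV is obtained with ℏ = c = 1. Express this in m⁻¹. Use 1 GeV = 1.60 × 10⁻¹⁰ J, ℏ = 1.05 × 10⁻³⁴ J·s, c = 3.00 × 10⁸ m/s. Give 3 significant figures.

Inverse length is [E]/(ℏc).
1 GeV → 1/(ℏc) × (1 GeV in J) = 5.08 × 10¹⁵ m⁻¹.
Convert the energy scale: 0.836 eV = 8.36 × 10⁻¹⁰ GeV.
Result: 8.36 × 10⁻¹⁰ × 5.08 × 10¹⁵ = 4.25 × 10⁶ m⁻¹.

4.25 × 10⁶ m⁻¹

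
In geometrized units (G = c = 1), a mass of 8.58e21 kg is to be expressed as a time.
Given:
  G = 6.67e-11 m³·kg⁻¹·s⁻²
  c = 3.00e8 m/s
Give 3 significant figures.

2.12e-14 s

Mass → time via G/c³.
8.58e21 kg × (G/c³) = 2.12e-14 s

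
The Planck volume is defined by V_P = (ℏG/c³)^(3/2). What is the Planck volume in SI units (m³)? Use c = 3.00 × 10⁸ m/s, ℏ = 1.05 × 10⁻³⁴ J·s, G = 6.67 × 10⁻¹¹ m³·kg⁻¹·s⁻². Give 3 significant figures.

V_P = (ℏG/c³)^(3/2)
  = √(1.75 × 10⁻²⁰⁹)
  = 4.18 × 10⁻¹⁰⁵ m³

4.18 × 10⁻¹⁰⁵ m³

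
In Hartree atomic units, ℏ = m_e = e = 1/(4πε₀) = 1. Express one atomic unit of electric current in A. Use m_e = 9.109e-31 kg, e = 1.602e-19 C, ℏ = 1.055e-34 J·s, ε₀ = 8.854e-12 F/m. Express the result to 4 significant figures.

6.612e-3 A

Dimensional analysis gives I_au = e E_h/ℏ = m_e e⁵/((4πε₀)²ℏ³).
E_h = 4.354e-18 J
e·E_h/ℏ = 6.612e-3 A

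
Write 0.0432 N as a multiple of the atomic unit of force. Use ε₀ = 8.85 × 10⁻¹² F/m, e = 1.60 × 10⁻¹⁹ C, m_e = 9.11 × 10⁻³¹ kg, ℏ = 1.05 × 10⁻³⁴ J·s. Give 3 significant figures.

atomic unit of force: F_au = E_h/a₀ = m_e²e⁶/((4πε₀)³ℏ⁴) = 8.33 × 10⁻⁸ N.
0.0432 / 8.33 × 10⁻⁸ = 5.19 × 10⁵

5.19 × 10⁵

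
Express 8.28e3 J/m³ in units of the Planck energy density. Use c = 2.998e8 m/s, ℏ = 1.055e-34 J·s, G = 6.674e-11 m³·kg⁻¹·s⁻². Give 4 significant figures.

Planck energy density: u_P = c⁷/(ℏG²) = 4.632e113 J/m³.
8.28e3 / 4.632e113 = 1.787e-110

1.787e-110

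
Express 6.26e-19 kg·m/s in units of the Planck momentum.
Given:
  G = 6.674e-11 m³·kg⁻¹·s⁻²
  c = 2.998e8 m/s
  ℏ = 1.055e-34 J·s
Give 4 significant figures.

Planck momentum: p_P = √(ℏc³/G) = 6.527 kg·m/s.
6.26e-19 / 6.527 = 9.592e-20

9.592e-20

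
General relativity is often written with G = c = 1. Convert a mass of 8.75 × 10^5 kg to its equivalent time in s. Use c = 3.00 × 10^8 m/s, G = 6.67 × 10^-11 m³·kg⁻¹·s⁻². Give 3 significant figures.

2.16 × 10^-30 s

Mass → time via G/c³.
8.75 × 10^5 kg × (G/c³) = 2.16 × 10^-30 s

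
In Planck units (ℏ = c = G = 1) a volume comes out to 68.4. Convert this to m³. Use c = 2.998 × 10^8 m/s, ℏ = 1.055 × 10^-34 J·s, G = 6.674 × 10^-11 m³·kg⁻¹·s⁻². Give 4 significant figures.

2.889 × 10^-103 m³

One Planck volume: V_P = (ℏG/c³)^(3/2) = 4.224 × 10^-105 m³.
68.4 × 4.224 × 10^-105 m³ = 2.889 × 10^-103 m³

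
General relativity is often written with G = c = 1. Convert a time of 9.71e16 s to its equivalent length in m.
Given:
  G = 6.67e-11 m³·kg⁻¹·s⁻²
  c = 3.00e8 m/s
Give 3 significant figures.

Time → length via c.
9.71e16 s × (c) = 2.91e25 m

2.91e25 m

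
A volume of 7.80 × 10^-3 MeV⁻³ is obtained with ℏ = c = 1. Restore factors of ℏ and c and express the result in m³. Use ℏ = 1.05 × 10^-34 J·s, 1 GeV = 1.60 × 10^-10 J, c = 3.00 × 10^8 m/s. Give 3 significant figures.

5.95 × 10^-41 m³

Volume is [L]³ = [E]⁻³·(ℏc)³.
1 GeV⁻³ → (ℏc)³ × (1 GeV in J)⁻³ = 7.63 × 10^-48 m³.
Convert the energy scale: 7.80 × 10^-3 MeV⁻³ = 7.80 × 10^6 GeV⁻³.
Result: 7.80 × 10^6 × 7.63 × 10^-48 = 5.95 × 10^-41 m³.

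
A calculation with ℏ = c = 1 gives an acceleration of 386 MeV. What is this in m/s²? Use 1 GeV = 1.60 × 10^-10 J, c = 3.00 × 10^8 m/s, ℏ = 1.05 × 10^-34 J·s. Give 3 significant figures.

1.76 × 10^32 m/s²

Acceleration is [L]/[T]² = c·[E]/ℏ.
1 GeV → c/ℏ × (1 GeV in J) = 4.57 × 10^32 m/s².
Convert the energy scale: 386 MeV = 0.386 GeV.
Result: 0.386 × 4.57 × 10^32 = 1.76 × 10^32 m/s².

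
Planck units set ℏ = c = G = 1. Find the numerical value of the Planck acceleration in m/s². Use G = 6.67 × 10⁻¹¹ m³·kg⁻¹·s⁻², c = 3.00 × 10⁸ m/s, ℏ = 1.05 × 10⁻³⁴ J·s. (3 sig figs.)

The unique combination of the constants set to 1 with dimensions of acceleration is a_P = √(c⁷/(ℏG)).
  = √(3.12 × 10¹⁰³)
  = 5.59 × 10⁵¹ m/s²

5.59 × 10⁵¹ m/s²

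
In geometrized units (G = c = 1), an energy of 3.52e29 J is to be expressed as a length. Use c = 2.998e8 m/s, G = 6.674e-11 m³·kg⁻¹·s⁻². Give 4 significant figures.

Energy → length via G/c⁴.
3.52e29 J × (G/c⁴) = 2.908e-15 m

2.908e-15 m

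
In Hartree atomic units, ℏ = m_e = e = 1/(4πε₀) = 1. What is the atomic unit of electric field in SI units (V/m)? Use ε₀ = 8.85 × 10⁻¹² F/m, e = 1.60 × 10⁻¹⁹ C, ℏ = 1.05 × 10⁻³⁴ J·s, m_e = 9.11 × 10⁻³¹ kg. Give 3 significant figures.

5.20 × 10¹¹ V/m

Dimensional analysis gives E_au = E_h/(e a₀) = m_e²e⁵/((4πε₀)³ℏ⁴).
E_h = 4.38 × 10⁻¹⁸ J
a₀ = 5.26 × 10⁻¹¹ m
E_h/(e·a₀) = 5.20 × 10¹¹ V/m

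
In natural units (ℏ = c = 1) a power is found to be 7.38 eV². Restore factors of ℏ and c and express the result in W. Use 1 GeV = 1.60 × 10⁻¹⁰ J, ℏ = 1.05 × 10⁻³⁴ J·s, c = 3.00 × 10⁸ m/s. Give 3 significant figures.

1.80 × 10⁻³ W

Power is [E]/[T] = [E]²/ℏ.
1 GeV² → 1/ℏ × (1 GeV in J)² = 2.44 × 10¹⁴ W.
Convert the energy scale: 7.38 eV² = 7.38 × 10⁻¹⁸ GeV².
Result: 7.38 × 10⁻¹⁸ × 2.44 × 10¹⁴ = 1.80 × 10⁻³ W.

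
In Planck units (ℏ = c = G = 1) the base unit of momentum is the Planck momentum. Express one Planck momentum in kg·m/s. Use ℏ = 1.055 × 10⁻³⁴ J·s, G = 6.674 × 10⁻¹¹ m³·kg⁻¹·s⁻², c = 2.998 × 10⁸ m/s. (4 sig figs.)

6.527 kg·m/s

p_P = √(ℏc³/G)
  = √(42.60)
  = 6.527 kg·m/s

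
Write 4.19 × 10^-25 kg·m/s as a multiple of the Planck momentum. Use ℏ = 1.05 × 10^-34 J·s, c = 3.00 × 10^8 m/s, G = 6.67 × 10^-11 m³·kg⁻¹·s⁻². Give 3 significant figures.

6.43 × 10^-26

Planck momentum: p_P = √(ℏc³/G) = 6.52 kg·m/s.
4.19 × 10^-25 / 6.52 = 6.43 × 10^-26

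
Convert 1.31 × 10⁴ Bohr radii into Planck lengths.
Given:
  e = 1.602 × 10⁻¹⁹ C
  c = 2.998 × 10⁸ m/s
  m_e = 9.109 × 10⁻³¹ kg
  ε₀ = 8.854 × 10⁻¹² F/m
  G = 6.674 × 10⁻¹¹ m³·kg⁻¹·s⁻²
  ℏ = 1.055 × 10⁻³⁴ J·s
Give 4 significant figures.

Bohr radius: a₀ = 4πε₀ℏ²/(m_e e²) = 5.297 × 10⁻¹¹ m
Planck length: ℓ_P = √(ℏG/c³) = 1.616 × 10⁻³⁵ m
1.31 × 10⁴ × 5.297 × 10⁻¹¹ / 1.616 × 10⁻³⁵ = 4.293 × 10²⁸

4.293 × 10²⁸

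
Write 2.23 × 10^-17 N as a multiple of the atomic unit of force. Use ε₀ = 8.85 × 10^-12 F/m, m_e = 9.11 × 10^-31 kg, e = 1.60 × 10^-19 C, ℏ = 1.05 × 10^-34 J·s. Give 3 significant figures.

atomic unit of force: F_au = E_h/a₀ = m_e²e⁶/((4πε₀)³ℏ⁴) = 8.33 × 10^-8 N.
2.23 × 10^-17 / 8.33 × 10^-8 = 2.68 × 10^-10

2.68 × 10^-10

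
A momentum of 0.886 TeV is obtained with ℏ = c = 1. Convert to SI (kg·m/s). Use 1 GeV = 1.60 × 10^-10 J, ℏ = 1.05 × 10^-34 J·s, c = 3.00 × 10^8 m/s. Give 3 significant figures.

4.73 × 10^-16 kg·m/s

Momentum is [E]/c; divide by c.
1 GeV → 1/c × (1 GeV in J) = 5.33 × 10^-19 kg·m/s.
Convert the energy scale: 0.886 TeV = 886 GeV.
Result: 886 × 5.33 × 10^-19 = 4.73 × 10^-16 kg·m/s.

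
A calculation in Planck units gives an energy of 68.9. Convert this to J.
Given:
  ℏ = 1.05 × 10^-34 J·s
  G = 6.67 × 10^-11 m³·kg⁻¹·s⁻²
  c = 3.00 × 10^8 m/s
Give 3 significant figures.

One Planck energy: E_P = √(ℏc⁵/G) = 1.96 × 10^9 J.
68.9 × 1.96 × 10^9 J = 1.35 × 10^11 J

1.35 × 10^11 J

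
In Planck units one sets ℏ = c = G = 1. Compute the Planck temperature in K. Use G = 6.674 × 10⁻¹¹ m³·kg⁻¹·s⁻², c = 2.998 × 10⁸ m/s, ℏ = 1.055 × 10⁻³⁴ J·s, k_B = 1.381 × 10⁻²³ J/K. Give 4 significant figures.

T_P = √(ℏc⁵/G) / k_B
  = √(3.828 × 10¹⁸) × 7.241 × 10²²
  = 1.417 × 10³² K

1.417 × 10³² K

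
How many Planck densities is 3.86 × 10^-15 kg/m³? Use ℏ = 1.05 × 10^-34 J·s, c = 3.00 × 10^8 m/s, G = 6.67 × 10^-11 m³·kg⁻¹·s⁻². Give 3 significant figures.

Planck density: ρ_P = c⁵/(ℏG²) = 5.20 × 10^96 kg/m³.
3.86 × 10^-15 / 5.20 × 10^96 = 7.42 × 10^-112

7.42 × 10^-112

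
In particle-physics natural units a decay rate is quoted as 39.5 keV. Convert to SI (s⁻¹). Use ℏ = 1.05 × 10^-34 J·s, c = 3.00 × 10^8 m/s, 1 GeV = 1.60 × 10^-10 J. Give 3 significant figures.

A rate is [E]/ℏ; divide by ℏ.
1 GeV → 1/ℏ × (1 GeV in J) = 1.52 × 10^24 s⁻¹.
Convert the energy scale: 39.5 keV = 3.95 × 10^-5 GeV.
Result: 3.95 × 10^-5 × 1.52 × 10^24 = 6.02 × 10^19 s⁻¹.

6.02 × 10^19 s⁻¹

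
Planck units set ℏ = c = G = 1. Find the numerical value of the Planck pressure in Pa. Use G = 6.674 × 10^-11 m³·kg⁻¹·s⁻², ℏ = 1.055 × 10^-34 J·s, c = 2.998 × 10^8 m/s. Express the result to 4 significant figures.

Dimensional analysis gives p_P = c⁷/(ℏG²).
  = 2.177 × 10^59 / 4.699 × 10^-55
  = 4.632 × 10^113 Pa

4.632 × 10^113 Pa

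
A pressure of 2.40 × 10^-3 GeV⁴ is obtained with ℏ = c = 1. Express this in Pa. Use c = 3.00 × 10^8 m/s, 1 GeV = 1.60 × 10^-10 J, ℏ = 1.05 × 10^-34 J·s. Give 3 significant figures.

5.03 × 10^34 Pa

Pressure is [E]/[L]³ = [E]⁴/(ℏc)³.
1 GeV⁴ → 1/(ℏc)³ × (1 GeV in J)⁴ = 2.10 × 10^37 Pa.
Result: 2.40 × 10^-3 × 2.10 × 10^37 = 5.03 × 10^34 Pa.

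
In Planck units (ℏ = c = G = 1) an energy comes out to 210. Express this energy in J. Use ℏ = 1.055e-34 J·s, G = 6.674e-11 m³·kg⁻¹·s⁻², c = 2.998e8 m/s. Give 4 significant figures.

One Planck energy: E_P = √(ℏc⁵/G) = 1.957e9 J.
210 × 1.957e9 J = 4.109e11 J

4.109e11 J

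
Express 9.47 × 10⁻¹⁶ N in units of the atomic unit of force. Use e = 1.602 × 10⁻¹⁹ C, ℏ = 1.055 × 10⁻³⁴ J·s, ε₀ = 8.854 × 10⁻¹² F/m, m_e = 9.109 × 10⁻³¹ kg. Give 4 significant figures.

1.152 × 10⁻⁸

atomic unit of force: F_au = E_h/a₀ = m_e²e⁶/((4πε₀)³ℏ⁴) = 8.220 × 10⁻⁸ N.
9.47 × 10⁻¹⁶ / 8.220 × 10⁻⁸ = 1.152 × 10⁻⁸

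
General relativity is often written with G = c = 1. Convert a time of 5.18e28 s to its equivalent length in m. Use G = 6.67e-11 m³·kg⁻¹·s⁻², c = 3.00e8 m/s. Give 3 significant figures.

Time → length via c.
5.18e28 s × (c) = 1.55e37 m

1.55e37 m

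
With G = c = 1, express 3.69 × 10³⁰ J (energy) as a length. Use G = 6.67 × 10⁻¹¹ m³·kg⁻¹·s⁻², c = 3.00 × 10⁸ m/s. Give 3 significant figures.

Energy → length via G/c⁴.
3.69 × 10³⁰ J × (G/c⁴) = 3.04 × 10⁻¹⁴ m

3.04 × 10⁻¹⁴ m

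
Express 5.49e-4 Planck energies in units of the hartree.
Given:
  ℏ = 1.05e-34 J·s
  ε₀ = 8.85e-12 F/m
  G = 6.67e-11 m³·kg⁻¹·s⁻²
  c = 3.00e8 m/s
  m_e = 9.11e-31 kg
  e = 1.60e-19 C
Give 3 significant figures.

Planck energy: E_P = √(ℏc⁵/G) = 1.96e9 J
hartree: E_h = m_e e⁴/(4πε₀ℏ)² = 4.38e-18 J
5.49e-4 × 1.96e9 / 4.38e-18 = 2.45e23

2.45e23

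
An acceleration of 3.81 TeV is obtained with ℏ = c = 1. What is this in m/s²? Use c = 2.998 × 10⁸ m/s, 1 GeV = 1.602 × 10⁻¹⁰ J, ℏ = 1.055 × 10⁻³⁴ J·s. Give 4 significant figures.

Acceleration is [L]/[T]² = c·[E]/ℏ.
1 GeV → c/ℏ × (1 GeV in J) = 4.552 × 10³² m/s².
Convert the energy scale: 3.81 TeV = 3.81 × 10³ GeV.
Result: 3.81 × 10³ × 4.552 × 10³² = 1.734 × 10³⁶ m/s².

1.734 × 10³⁶ m/s²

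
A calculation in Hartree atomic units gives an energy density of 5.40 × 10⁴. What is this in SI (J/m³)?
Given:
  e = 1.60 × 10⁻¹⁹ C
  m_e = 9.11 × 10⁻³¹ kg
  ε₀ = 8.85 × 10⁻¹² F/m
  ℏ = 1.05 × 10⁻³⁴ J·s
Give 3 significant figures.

1.63 × 10¹⁸ J/m³

One atomic unit of energy density: u_au = E_h/a₀³ = m_e⁴e¹⁰/((4πε₀)⁵ℏ⁸) = 3.01 × 10¹³ J/m³.
5.40 × 10⁴ × 3.01 × 10¹³ J/m³ = 1.63 × 10¹⁸ J/m³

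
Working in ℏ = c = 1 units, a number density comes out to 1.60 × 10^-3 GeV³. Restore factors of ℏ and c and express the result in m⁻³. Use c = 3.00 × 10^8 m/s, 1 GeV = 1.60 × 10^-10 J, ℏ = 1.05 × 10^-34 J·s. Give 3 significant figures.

Number density is [L]⁻³ = [E]³/(ℏc)³.
1 GeV³ → 1/(ℏc)³ × (1 GeV in J)³ = 1.31 × 10^47 m⁻³.
Result: 1.60 × 10^-3 × 1.31 × 10^47 = 2.10 × 10^44 m⁻³.

2.10 × 10^44 m⁻³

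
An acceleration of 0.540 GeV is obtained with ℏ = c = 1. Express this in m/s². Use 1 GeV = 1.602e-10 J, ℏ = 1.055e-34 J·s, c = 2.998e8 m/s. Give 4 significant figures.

2.458e32 m/s²

Acceleration is [L]/[T]² = c·[E]/ℏ.
1 GeV → c/ℏ × (1 GeV in J) = 4.552e32 m/s².
Result: 0.540 × 4.552e32 = 2.458e32 m/s².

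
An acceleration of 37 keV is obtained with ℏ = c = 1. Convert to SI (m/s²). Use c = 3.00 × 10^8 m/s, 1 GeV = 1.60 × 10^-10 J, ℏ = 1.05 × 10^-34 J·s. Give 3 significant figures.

1.69 × 10^28 m/s²

Acceleration is [L]/[T]² = c·[E]/ℏ.
1 GeV → c/ℏ × (1 GeV in J) = 4.57 × 10^32 m/s².
Convert the energy scale: 37 keV = 3.70 × 10^-5 GeV.
Result: 3.70 × 10^-5 × 4.57 × 10^32 = 1.69 × 10^28 m/s².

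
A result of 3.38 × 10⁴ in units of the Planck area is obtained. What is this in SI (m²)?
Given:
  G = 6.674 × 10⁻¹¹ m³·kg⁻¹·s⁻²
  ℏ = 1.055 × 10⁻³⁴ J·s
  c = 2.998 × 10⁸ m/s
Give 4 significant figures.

8.832 × 10⁻⁶⁶ m²

One Planck area: A_P = ℏG/c³ = 2.613 × 10⁻⁷⁰ m².
3.38 × 10⁴ × 2.613 × 10⁻⁷⁰ m² = 8.832 × 10⁻⁶⁶ m²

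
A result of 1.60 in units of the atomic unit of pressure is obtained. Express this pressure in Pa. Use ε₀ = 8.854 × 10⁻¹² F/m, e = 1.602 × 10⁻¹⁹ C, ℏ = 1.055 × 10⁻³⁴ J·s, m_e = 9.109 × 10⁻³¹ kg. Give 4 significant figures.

One atomic unit of pressure: P_au = E_h/a₀³ = m_e⁴e¹⁰/((4πε₀)⁵ℏ⁸) = 2.929 × 10¹³ Pa.
1.60 × 2.929 × 10¹³ Pa = 4.687 × 10¹³ Pa

4.687 × 10¹³ Pa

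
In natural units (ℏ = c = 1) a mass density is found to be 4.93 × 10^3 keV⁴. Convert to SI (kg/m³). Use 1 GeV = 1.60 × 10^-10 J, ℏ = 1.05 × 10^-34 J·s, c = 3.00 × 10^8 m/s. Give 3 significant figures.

Mass density is [E]/(c²[L]³) = [E]⁴/(ℏ³c⁵).
1 GeV⁴ → 1/(ℏ³c⁵) × (1 GeV in J)⁴ = 2.33 × 10^20 kg/m³.
Convert the energy scale: 4.93 × 10^3 keV⁴ = 4.93 × 10^-21 GeV⁴.
Result: 4.93 × 10^-21 × 2.33 × 10^20 = 1.15 kg/m³.

1.15 kg/m³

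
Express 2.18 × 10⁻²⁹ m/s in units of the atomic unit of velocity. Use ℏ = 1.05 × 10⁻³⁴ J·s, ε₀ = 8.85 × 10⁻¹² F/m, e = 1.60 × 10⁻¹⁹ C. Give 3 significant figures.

atomic unit of velocity: v_au = e²/(4πε₀ℏ) = 2.19 × 10⁶ m/s.
2.18 × 10⁻²⁹ / 2.19 × 10⁶ = 9.94 × 10⁻³⁶

9.94 × 10⁻³⁶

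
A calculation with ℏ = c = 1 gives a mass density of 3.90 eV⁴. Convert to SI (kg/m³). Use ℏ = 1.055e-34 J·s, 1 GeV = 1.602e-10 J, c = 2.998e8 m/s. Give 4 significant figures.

9.032e-16 kg/m³

Mass density is [E]/(c²[L]³) = [E]⁴/(ℏ³c⁵).
1 GeV⁴ → 1/(ℏ³c⁵) × (1 GeV in J)⁴ = 2.316e20 kg/m³.
Convert the energy scale: 3.90 eV⁴ = 3.90e-36 GeV⁴.
Result: 3.90e-36 × 2.316e20 = 9.032e-16 kg/m³.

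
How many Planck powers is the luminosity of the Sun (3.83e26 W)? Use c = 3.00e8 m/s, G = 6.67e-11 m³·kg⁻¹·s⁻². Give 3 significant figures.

Planck power: P_P = c⁵/G = 3.64e52 W.
3.83e26 / 3.64e52 = 1.05e-26

1.05e-26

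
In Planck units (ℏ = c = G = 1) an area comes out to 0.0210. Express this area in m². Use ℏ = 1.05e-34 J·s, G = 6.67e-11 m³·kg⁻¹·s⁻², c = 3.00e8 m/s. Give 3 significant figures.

5.45e-72 m²

One Planck area: A_P = ℏG/c³ = 2.59e-70 m².
0.0210 × 2.59e-70 m² = 5.45e-72 m²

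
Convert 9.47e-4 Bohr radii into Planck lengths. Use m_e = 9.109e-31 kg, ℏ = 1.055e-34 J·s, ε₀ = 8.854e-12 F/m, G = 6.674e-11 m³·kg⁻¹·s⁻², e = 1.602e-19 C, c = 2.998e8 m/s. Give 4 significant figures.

3.103e21

Bohr radius: a₀ = 4πε₀ℏ²/(m_e e²) = 5.297e-11 m
Planck length: ℓ_P = √(ℏG/c³) = 1.616e-35 m
9.47e-4 × 5.297e-11 / 1.616e-35 = 3.103e21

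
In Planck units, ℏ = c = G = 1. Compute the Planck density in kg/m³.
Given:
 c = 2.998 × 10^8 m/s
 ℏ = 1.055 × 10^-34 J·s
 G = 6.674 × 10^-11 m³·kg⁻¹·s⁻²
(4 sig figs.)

5.154 × 10^96 kg/m³

From ℏ = c = G = 1 the density scale is ρ_P = c⁵/(ℏG²).
  = 2.422 × 10^42 / 4.699 × 10^-55
  = 5.154 × 10^96 kg/m³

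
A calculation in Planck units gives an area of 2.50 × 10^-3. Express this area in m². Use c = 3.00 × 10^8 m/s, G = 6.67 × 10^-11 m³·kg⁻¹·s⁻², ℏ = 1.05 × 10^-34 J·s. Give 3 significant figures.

One Planck area: A_P = ℏG/c³ = 2.59 × 10^-70 m².
2.50 × 10^-3 × 2.59 × 10^-70 m² = 6.48 × 10^-73 m²

6.48 × 10^-73 m²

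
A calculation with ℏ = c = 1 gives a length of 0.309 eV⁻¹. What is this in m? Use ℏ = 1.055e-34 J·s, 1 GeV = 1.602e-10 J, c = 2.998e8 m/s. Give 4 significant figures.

6.101e-8 m

A length is [E]⁻¹ in ℏ=c=1; restore one factor of ℏc.
1 GeV⁻¹ → ℏc × (1 GeV in J)⁻¹ = 1.974e-16 m.
Convert the energy scale: 0.309 eV⁻¹ = 3.09e8 GeV⁻¹.
Result: 3.09e8 × 1.974e-16 = 6.101e-8 m.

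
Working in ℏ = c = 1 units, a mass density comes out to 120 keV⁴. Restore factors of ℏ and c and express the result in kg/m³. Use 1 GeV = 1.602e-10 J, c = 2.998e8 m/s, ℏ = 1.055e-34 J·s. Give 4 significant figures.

Mass density is [E]/(c²[L]³) = [E]⁴/(ℏ³c⁵).
1 GeV⁴ → 1/(ℏ³c⁵) × (1 GeV in J)⁴ = 2.316e20 kg/m³.
Convert the energy scale: 120 keV⁴ = 1.20e-22 GeV⁴.
Result: 1.20e-22 × 2.316e20 = 0.02779 kg/m³.

0.02779 kg/m³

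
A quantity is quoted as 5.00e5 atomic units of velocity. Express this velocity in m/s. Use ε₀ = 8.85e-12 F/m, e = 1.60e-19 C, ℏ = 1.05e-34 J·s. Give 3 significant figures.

1.10e12 m/s

One atomic unit of velocity: v_au = e²/(4πε₀ℏ) = 2.19e6 m/s.
5.00e5 × 2.19e6 m/s = 1.10e12 m/s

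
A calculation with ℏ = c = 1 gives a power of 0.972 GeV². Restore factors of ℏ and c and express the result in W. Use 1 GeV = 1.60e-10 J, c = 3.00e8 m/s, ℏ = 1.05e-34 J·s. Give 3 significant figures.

Power is [E]/[T] = [E]²/ℏ.
1 GeV² → 1/ℏ × (1 GeV in J)² = 2.44e14 W.
Result: 0.972 × 2.44e14 = 2.37e14 W.

2.37e14 W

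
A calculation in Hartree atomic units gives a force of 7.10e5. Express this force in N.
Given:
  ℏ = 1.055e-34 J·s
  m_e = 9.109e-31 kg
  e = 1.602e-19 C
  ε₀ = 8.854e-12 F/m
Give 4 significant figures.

One atomic unit of force: F_au = E_h/a₀ = m_e²e⁶/((4πε₀)³ℏ⁴) = 8.220e-8 N.
7.10e5 × 8.220e-8 N = 0.05836 N

0.05836 N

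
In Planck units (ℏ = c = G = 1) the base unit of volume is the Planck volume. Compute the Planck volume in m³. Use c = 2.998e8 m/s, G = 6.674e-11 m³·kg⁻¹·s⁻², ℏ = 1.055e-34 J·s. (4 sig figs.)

V_P = (ℏG/c³)^(3/2)
  = √(1.784e-209)
  = 4.224e-105 m³

4.224e-105 m³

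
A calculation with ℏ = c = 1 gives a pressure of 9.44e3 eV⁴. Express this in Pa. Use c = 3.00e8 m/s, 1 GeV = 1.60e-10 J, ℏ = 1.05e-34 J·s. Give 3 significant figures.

Pressure is [E]/[L]³ = [E]⁴/(ℏc)³.
1 GeV⁴ → 1/(ℏc)³ × (1 GeV in J)⁴ = 2.10e37 Pa.
Convert the energy scale: 9.44e3 eV⁴ = 9.44e-33 GeV⁴.
Result: 9.44e-33 × 2.10e37 = 1.98e5 Pa.

1.98e5 Pa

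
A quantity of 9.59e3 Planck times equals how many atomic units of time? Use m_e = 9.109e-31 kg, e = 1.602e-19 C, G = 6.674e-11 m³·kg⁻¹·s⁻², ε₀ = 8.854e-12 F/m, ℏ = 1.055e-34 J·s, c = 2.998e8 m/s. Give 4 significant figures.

Planck time: t_P = √(ℏG/c⁵) = 5.392e-44 s
atomic unit of time: τ_au = (4πε₀)²ℏ³/(m_e e⁴) = 2.423e-17 s
9.59e3 × 5.392e-44 / 2.423e-17 = 2.134e-23

2.134e-23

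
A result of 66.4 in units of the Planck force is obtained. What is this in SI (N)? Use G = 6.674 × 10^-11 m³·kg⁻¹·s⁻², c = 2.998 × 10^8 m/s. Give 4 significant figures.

One Planck force: F_P = c⁴/G = 1.210 × 10^44 N.
66.4 × 1.210 × 10^44 N = 8.037 × 10^45 N

8.037 × 10^45 N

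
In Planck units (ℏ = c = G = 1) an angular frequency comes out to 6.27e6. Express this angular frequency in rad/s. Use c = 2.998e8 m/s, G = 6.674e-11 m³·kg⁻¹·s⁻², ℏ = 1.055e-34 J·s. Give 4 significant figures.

1.163e50 rad/s

One Planck angular frequency: ω_P = √(c⁵/(ℏG)) = 1.855e43 rad/s.
6.27e6 × 1.855e43 rad/s = 1.163e50 rad/s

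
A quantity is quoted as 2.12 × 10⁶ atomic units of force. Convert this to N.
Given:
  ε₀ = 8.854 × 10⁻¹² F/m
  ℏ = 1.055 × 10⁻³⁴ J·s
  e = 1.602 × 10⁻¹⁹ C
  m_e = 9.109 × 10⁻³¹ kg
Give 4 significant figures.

One atomic unit of force: F_au = E_h/a₀ = m_e²e⁶/((4πε₀)³ℏ⁴) = 8.220 × 10⁻⁸ N.
2.12 × 10⁶ × 8.220 × 10⁻⁸ N = 0.1743 N

0.1743 N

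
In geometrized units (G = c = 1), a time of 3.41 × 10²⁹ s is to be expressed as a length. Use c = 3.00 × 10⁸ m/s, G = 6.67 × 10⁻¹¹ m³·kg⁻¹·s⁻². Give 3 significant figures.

1.02 × 10³⁸ m

Time → length via c.
3.41 × 10²⁹ s × (c) = 1.02 × 10³⁸ m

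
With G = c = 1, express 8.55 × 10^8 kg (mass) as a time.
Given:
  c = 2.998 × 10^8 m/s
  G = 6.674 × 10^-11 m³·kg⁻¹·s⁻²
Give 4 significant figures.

2.118 × 10^-27 s

Mass → time via G/c³.
8.55 × 10^8 kg × (G/c³) = 2.118 × 10^-27 s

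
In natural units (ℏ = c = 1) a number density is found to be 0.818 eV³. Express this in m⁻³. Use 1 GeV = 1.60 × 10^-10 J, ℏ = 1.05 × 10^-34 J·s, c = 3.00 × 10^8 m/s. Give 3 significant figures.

Number density is [L]⁻³ = [E]³/(ℏc)³.
1 GeV³ → 1/(ℏc)³ × (1 GeV in J)³ = 1.31 × 10^47 m⁻³.
Convert the energy scale: 0.818 eV³ = 8.18 × 10^-28 GeV³.
Result: 8.18 × 10^-28 × 1.31 × 10^47 = 1.07 × 10^20 m⁻³.

1.07 × 10^20 m⁻³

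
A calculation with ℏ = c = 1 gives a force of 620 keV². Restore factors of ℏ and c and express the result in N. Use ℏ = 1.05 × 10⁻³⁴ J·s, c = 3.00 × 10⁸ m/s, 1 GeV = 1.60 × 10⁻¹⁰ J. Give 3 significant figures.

5.04 × 10⁻⁴ N

Force is [E]/[L] = [E]²/(ℏc); restore (ℏc)⁻¹.
1 GeV² → 1/(ℏc) × (1 GeV in J)² = 8.13 × 10⁵ N.
Convert the energy scale: 620 keV² = 6.20 × 10⁻¹⁰ GeV².
Result: 6.20 × 10⁻¹⁰ × 8.13 × 10⁵ = 5.04 × 10⁻⁴ N.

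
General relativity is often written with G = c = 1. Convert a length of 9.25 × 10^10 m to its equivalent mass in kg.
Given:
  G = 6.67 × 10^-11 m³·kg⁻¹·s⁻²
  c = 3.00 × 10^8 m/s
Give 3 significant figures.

Length → mass via c²/G.
9.25 × 10^10 m × (c²/G) = 1.25 × 10^38 kg

1.25 × 10^38 kg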